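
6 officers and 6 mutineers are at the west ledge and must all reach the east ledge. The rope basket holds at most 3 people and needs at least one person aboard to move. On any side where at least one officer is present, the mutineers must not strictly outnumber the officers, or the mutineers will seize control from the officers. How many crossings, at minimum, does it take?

impossible

Following every safe sequence of crossings from the start, the most of the 12 that can be at the east ledge as the rope basket arrives there on crossings 1, 3, 5 is 3, 5, 6 respectively; the best ever achieved is 6 of 12.
From crossing 7 on, no configuration arises that was not already reachable earlier: only 17 distinct safe configurations (who is on which side, and where the rope basket is) can ever be reached, none of them has everyone across, and every continuation just revisits them. They are: 0 officers + 0 mutineers across (rope basket back at the start); 0 officers + 1 mutineer across (rope basket there); 0 officers + 1 mutineer across (rope basket back at the start); 0 officers + 2 mutineers across (rope basket there); 0 officers + 2 mutineers across (rope basket back at the start); 0 officers + 3 mutineers across (rope basket there); 0 officers + 3 mutineers across (rope basket back at the start); 0 officers + 4 mutineers across (rope basket there); 0 officers + 4 mutineers across (rope basket back at the start); 0 officers + 5 mutineers across (rope basket there); 0 officers + 5 mutineers across (rope basket back at the start); 0 officers + 6 mutineers across (rope basket there); 1 officer + 1 mutineer across (rope basket there); 1 officer + 1 mutineer across (rope basket back at the start); 2 officers + 2 mutineers across (rope basket there); 2 officers + 2 mutineers across (rope basket back at the start); 3 officers + 3 mutineers across (rope basket there). So no valid plan exists.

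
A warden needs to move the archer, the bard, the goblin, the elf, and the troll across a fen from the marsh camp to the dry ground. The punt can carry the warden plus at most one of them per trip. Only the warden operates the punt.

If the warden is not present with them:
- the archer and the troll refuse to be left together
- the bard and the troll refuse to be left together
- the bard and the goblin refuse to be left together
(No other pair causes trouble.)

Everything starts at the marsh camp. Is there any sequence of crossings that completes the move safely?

Whatever the first load, the items left behind include a forbidden pair without the warden. No opening move is safe, so no plan exists.

No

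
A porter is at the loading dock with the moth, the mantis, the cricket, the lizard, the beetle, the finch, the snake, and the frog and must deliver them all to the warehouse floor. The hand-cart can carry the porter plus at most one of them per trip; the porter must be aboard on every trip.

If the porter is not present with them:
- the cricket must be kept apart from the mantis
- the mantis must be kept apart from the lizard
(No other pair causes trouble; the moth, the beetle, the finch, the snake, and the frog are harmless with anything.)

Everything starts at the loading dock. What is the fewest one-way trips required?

17

Counting alone: the porter can take at most 1 across per trip to the warehouse floor, so moving all 8 needs at least 8 loaded trips out, with a return between consecutive ones — at least 15 crossings.
The safety rule pushes this higher. Following every safe sequence of crossings, the most of the 8 that can be at the warehouse floor as the hand-cart arrives there on crossing 15 is 7 — never all 8.
So no plan with fewer than 17 crossings exists, and this one achieves 17:
1. Porter goes to the warehouse floor with the mantis.
2. Porter goes back to the loading dock alone.
3. Porter goes to the warehouse floor with the moth.
4. Porter goes back to the loading dock alone.
5. Porter goes to the warehouse floor with the cricket.
6. Porter goes back to the loading dock with the mantis.
7. Porter goes to the warehouse floor with the lizard.
8. Porter goes back to the loading dock alone.
9. Porter goes to the warehouse floor with the beetle.
10. Porter goes back to the loading dock alone.
11. Porter goes to the warehouse floor with the finch.
12. Porter goes back to the loading dock alone.
13. Porter goes to the warehouse floor with the snake.
14. Porter goes back to the loading dock alone.
15. Porter goes to the warehouse floor with the frog.
16. Porter goes back to the loading dock alone.
17. Porter goes to the warehouse floor with the mantis.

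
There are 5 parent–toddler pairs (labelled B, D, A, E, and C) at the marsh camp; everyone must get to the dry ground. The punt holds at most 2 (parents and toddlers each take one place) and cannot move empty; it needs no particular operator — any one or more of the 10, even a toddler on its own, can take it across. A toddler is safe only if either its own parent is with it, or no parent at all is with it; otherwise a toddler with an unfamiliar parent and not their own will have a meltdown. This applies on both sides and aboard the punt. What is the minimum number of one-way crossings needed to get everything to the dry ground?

impossible

Following every safe sequence of crossings from the start, the most of the 10 that can be at the dry ground as the punt arrives there on crossings 1, 3, 5, 7 is 2, 3, 4, 5 respectively; the best ever achieved is 5 of 10.
From crossing 9 on, no configuration arises that was not already reachable earlier: only 82 distinct safe configurations (who is on which side, and where the punt is) can ever be reached, none of them has everyone across, and every continuation just revisits them. So no valid plan exists.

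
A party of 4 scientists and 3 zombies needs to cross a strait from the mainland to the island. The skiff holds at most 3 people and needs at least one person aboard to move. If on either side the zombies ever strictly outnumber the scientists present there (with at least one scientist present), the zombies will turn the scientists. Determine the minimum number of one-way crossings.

5

Counting alone: each trip to the island takes at most 3 across and each return brings at least 1 back, so after t trips out (and t−1 returns) at most 3t − (t−1) of the 7 are across; that first reaches 7 at t = 3, so at least 5 crossings are needed.
The plan below uses exactly 5 crossings, so it is optimal:
1. 3 zombies → the island.  (the mainland: 4S 0Z; the island: 0S 3Z)
2. 1 zombie ← the mainland.  (the mainland: 4S 1Z; the island: 0S 2Z)
3. 3 scientists → the island.  (the mainland: 1S 1Z; the island: 3S 2Z)
4. 1 scientist ← the mainland.  (the mainland: 2S 1Z; the island: 2S 2Z)
5. 2 scientists and 1 zombie → the island.  (the mainland: 0S 0Z; the island: 4S 3Z)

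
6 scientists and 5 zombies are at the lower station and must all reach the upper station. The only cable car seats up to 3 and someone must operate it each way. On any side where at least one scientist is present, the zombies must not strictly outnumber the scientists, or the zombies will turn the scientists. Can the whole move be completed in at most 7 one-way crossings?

No

Counting alone: each trip to the upper station takes at most 3 across and each return brings at least 1 back, so after t trips out (and t−1 returns) at most 3t − (t−1) of the 11 are across; that first reaches 11 at t = 5, so at least 9 crossings are needed.
Since 7 < 9, 7 crossings cannot be enough. (The shortest complete plan in fact takes 9:)
1. 3 zombies → the upper station.  (the lower station: 6S 2Z; the upper station: 0S 3Z)
2. 1 zombie ← the lower station.  (the lower station: 6S 3Z; the upper station: 0S 2Z)
3. 3 scientists → the upper station.  (the lower station: 3S 3Z; the upper station: 3S 2Z)
4. 1 scientist ← the lower station.  (the lower station: 4S 3Z; the upper station: 2S 2Z)
5. 2 scientists and 1 zombie → the upper station.  (the lower station: 2S 2Z; the upper station: 4S 3Z)
6. 1 scientist ← the lower station.  (the lower station: 3S 2Z; the upper station: 3S 3Z)
7. 2 scientists and 1 zombie → the upper station.  (the lower station: 1S 1Z; the upper station: 5S 4Z)
8. 1 scientist ← the lower station.  (the lower station: 2S 1Z; the upper station: 4S 4Z)
9. 2 scientists and 1 zombie → the upper station.  (the lower station: 0S 0Z; the upper station: 6S 5Z)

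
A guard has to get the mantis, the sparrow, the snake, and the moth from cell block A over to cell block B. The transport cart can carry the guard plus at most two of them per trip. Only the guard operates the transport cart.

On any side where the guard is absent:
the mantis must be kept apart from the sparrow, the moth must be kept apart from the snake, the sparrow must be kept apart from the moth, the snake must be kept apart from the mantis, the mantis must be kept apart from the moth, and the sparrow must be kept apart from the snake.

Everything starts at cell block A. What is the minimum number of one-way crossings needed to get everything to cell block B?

impossible

Whatever the first load, the items left behind include a forbidden pair without the guard. No opening move is safe, so no plan exists.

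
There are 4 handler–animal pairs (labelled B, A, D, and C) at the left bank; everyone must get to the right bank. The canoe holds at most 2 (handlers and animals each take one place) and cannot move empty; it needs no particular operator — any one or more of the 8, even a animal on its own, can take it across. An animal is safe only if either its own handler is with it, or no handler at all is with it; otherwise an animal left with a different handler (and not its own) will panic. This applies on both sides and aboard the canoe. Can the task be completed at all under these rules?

No

Following every safe sequence of crossings from the start, the most of the 8 that can be at the right bank as the canoe arrives there on crossings 1, 3, 5 is 2, 3, 4 respectively; the best ever achieved is 4 of 8.
From crossing 7 on, no configuration arises that was not already reachable earlier: only 44 distinct safe configurations (who is on which side, and where the canoe is) can ever be reached, none of them has everyone across, and every continuation just revisits them. So no valid plan exists.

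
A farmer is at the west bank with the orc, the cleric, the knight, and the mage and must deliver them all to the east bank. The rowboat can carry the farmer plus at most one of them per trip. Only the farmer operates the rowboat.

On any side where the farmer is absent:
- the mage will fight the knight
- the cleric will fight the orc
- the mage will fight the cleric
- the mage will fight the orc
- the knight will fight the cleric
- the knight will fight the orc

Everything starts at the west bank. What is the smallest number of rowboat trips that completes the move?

impossible

Whatever the first load, the items left behind include a forbidden pair without the farmer. No opening move is safe, so no plan exists.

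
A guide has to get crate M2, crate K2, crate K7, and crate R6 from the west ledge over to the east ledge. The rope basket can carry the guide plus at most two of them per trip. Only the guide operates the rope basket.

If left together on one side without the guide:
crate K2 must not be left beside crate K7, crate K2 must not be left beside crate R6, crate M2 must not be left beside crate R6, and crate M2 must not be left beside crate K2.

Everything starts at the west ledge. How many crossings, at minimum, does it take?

5

Counting alone: the guide can take at most 2 across per trip to the east ledge, so moving all 4 needs at least 2 loaded trips out, with a return between consecutive ones — at least 3 crossings.
The safety rule pushes this higher. Following every safe sequence of crossings, the most of the 4 that can be at the east ledge as the rope basket arrives there on crossing 3 is 3 — never all 4.
So no plan with fewer than 5 crossings exists, and this one achieves 5:
1. Guide goes to the east ledge with crate K2 and crate M2.
2. Guide goes back to the west ledge with crate M2.
3. Guide goes to the east ledge with crate K7 and crate M2.
4. Guide goes back to the west ledge with crate K2.
5. Guide goes to the east ledge with crate K2 and crate R6.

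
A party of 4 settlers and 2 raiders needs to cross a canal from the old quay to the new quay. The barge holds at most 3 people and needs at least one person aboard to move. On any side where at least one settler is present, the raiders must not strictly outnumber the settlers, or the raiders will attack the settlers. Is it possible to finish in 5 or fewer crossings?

Yes — this plan uses 5 crossings (≤ 5):
1. 2 raiders → the new quay.  (the old quay: 4S 0R; the new quay: 0S 2R)
2. 1 raider ← the old quay.  (the old quay: 4S 1R; the new quay: 0S 1R)
3. 2 settlers and 1 raider → the new quay.  (the old quay: 2S 0R; the new quay: 2S 2R)
4. 1 raider ← the old quay.  (the old quay: 2S 1R; the new quay: 2S 1R)
5. 2 settlers and 1 raider → the new quay.  (the old quay: 0S 0R; the new quay: 4S 2R)

Yes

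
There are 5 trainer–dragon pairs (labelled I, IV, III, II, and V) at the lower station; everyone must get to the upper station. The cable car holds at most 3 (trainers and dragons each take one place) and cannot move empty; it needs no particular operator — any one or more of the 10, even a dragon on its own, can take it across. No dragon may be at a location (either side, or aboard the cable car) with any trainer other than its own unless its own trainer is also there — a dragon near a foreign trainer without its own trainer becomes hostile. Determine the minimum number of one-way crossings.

Counting alone: each trip to the upper station takes at most 3 across and each return brings at least 1 back, so after t trips out (and t−1 returns) at most 3t − (t−1) of the 10 are across; that first reaches 10 at t = 5, so at least 9 crossings are needed.
The safety rule pushes this higher. Following every safe sequence of crossings, the most of the 10 that can be at the upper station as the cable car arrives there on crossing 9 is 9 — never all 10.
So no plan with fewer than 11 crossings exists, and this one achieves 11:
1. dragon I and trainer I cross → the upper station.
2. trainer I crosses ← the lower station.
3. dragon II, dragon III, and dragon IV cross → the upper station.
4. dragon I crosses ← the lower station.
5. trainer II, trainer III, and trainer IV cross → the upper station.
6. dragon IV and trainer IV cross ← the lower station.
7. trainer I, trainer IV, and trainer V cross → the upper station.
8. dragon III crosses ← the lower station.
9. dragon I and dragon IV cross → the upper station.
10. dragon I crosses ← the lower station.
11. dragon I, dragon III, and dragon V cross → the upper station.

11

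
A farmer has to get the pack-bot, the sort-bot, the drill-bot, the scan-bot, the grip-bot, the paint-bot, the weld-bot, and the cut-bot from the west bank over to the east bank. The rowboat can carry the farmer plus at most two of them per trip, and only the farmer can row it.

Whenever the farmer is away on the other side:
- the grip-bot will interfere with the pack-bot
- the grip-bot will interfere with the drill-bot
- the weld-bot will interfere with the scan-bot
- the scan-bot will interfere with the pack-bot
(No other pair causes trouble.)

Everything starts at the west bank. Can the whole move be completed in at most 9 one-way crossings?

Yes

Yes — this plan uses 9 crossings (≤ 9):
1. Farmer goes to the east bank with the grip-bot and the scan-bot.  [the west bank: the cut-bot, the drill-bot, the pack-bot, the paint-bot, the sort-bot, the weld-bot | the east bank: the grip-bot, the scan-bot]
2. Farmer goes back to the west bank alone.  [the west bank: the cut-bot, the drill-bot, the pack-bot, the paint-bot, the sort-bot, the weld-bot | the east bank: the grip-bot, the scan-bot]
3. Farmer goes to the east bank with the pack-bot and the sort-bot.  [the west bank: the cut-bot, the drill-bot, the paint-bot, the weld-bot | the east bank: the grip-bot, the pack-bot, the scan-bot, the sort-bot]
4. Farmer goes back to the west bank with the grip-bot and the scan-bot.  [the west bank: the cut-bot, the drill-bot, the grip-bot, the paint-bot, the scan-bot, the weld-bot | the east bank: the pack-bot, the sort-bot]
5. Farmer goes to the east bank with the drill-bot and the weld-bot.  [the west bank: the cut-bot, the grip-bot, the paint-bot, the scan-bot | the east bank: the drill-bot, the pack-bot, the sort-bot, the weld-bot]
6. Farmer goes back to the west bank alone.  [the west bank: the cut-bot, the grip-bot, the paint-bot, the scan-bot | the east bank: the drill-bot, the pack-bot, the sort-bot, the weld-bot]
7. Farmer goes to the east bank with the cut-bot and the paint-bot.  [the west bank: the grip-bot, the scan-bot | the east bank: the cut-bot, the drill-bot, the pack-bot, the paint-bot, the sort-bot, the weld-bot]
8. Farmer goes back to the west bank alone.  [the west bank: the grip-bot, the scan-bot | the east bank: the cut-bot, the drill-bot, the pack-bot, the paint-bot, the sort-bot, the weld-bot]
9. Farmer goes to the east bank with the grip-bot and the scan-bot.  [the west bank: — | the east bank: the cut-bot, the drill-bot, the grip-bot, the pack-bot, the paint-bot, the scan-bot, the sort-bot, the weld-bot]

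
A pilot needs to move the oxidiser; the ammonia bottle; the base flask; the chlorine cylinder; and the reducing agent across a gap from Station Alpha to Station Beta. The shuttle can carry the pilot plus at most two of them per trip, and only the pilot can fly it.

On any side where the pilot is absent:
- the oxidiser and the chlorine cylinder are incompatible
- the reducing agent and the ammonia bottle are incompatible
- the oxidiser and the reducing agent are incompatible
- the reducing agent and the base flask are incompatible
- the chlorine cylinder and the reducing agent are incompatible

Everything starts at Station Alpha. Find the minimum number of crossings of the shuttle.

Counting alone: the pilot can take at most 2 across per trip to Station Beta, so moving all 5 needs at least 3 loaded trips out, with a return between consecutive ones — at least 5 crossings.
The safety rule pushes this higher. Following every safe sequence of crossings, the most of the 5 that can be at Station Beta as the shuttle arrives there on crossing 5 is 4 — never all 5.
So no plan with fewer than 7 crossings exists, and this one achieves 7:
1. Pilot goes to Station Beta with the oxidiser and the reducing agent.  [Station Alpha: the ammonia bottle, the base flask, the chlorine cylinder | Station Beta: the oxidiser, the reducing agent]
2. Pilot goes back to Station Alpha with the oxidiser.  [Station Alpha: the ammonia bottle, the base flask, the chlorine cylinder, the oxidiser | Station Beta: the reducing agent]
3. Pilot goes to Station Beta with the ammonia bottle and the oxidiser.  [Station Alpha: the base flask, the chlorine cylinder | Station Beta: the ammonia bottle, the oxidiser, the reducing agent]
4. Pilot goes back to Station Alpha with the reducing agent.  [Station Alpha: the base flask, the chlorine cylinder, the reducing agent | Station Beta: the ammonia bottle, the oxidiser]
5. Pilot goes to Station Beta with the base flask and the chlorine cylinder.  [Station Alpha: the reducing agent | Station Beta: the ammonia bottle, the base flask, the chlorine cylinder, the oxidiser]
6. Pilot goes back to Station Alpha with the oxidiser.  [Station Alpha: the oxidiser, the reducing agent | Station Beta: the ammonia bottle, the base flask, the chlorine cylinder]
7. Pilot goes to Station Beta with the oxidiser and the reducing agent.  [Station Alpha: — | Station Beta: the ammonia bottle, the base flask, the chlorine cylinder, the oxidiser, the reducing agent]

7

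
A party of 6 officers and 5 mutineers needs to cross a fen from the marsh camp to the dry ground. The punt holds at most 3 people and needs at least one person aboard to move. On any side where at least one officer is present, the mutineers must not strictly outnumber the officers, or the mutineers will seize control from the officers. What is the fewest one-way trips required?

9

Counting alone: each trip to the dry ground takes at most 3 across and each return brings at least 1 back, so after t trips out (and t−1 returns) at most 3t − (t−1) of the 11 are across; that first reaches 11 at t = 5, so at least 9 crossings are needed.
The plan below uses exactly 9 crossings, so it is optimal:
1. 3 mutineers → the dry ground.  (the marsh camp: 6O 2M; the dry ground: 0O 3M)
2. 1 mutineer ← the marsh camp.  (the marsh camp: 6O 3M; the dry ground: 0O 2M)
3. 3 officers → the dry ground.  (the marsh camp: 3O 3M; the dry ground: 3O 2M)
4. 1 officer ← the marsh camp.  (the marsh camp: 4O 3M; the dry ground: 2O 2M)
5. 2 officers and 1 mutineer → the dry ground.  (the marsh camp: 2O 2M; the dry ground: 4O 3M)
6. 1 officer ← the marsh camp.  (the marsh camp: 3O 2M; the dry ground: 3O 3M)
7. 2 officers and 1 mutineer → the dry ground.  (the marsh camp: 1O 1M; the dry ground: 5O 4M)
8. 1 officer ← the marsh camp.  (the marsh camp: 2O 1M; the dry ground: 4O 4M)
9. 2 officers and 1 mutineer → the dry ground.  (the marsh camp: 0O 0M; the dry ground: 6O 5M)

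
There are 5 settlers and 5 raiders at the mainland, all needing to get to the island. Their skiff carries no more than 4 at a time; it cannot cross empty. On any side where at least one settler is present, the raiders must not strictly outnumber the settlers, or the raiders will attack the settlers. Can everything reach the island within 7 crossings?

Yes

Yes — this plan uses 7 crossings (≤ 7):
1. 2 raiders → the island.  (the mainland: 5S 3R; the island: 0S 2R)
2. 1 raider ← the mainland.  (the mainland: 5S 4R; the island: 0S 1R)
3. 4 raiders → the island.  (the mainland: 5S 0R; the island: 0S 5R)
4. 1 raider ← the mainland.  (the mainland: 5S 1R; the island: 0S 4R)
5. 4 settlers → the island.  (the mainland: 1S 1R; the island: 4S 4R)
6. 1 settler and 1 raider ← the mainland.  (the mainland: 2S 2R; the island: 3S 3R)
7. 2 settlers and 2 raiders → the island.  (the mainland: 0S 0R; the island: 5S 5R)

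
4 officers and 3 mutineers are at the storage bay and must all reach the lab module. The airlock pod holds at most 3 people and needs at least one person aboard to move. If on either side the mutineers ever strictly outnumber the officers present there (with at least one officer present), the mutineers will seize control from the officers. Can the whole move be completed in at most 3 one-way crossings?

Counting alone: each trip to the lab module takes at most 3 across and each return brings at least 1 back, so after t trips out (and t−1 returns) at most 3t − (t−1) of the 7 are across; that first reaches 7 at t = 3, so at least 5 crossings are needed.
Since 3 < 5, 3 crossings cannot be enough. (The shortest complete plan in fact takes 5:)
1. 3 mutineers → the lab module.  (the storage bay: 4O 0M; the lab module: 0O 3M)
2. 1 mutineer ← the storage bay.  (the storage bay: 4O 1M; the lab module: 0O 2M)
3. 3 officers → the lab module.  (the storage bay: 1O 1M; the lab module: 3O 2M)
4. 1 officer ← the storage bay.  (the storage bay: 2O 1M; the lab module: 2O 2M)
5. 2 officers and 1 mutineer → the lab module.  (the storage bay: 0O 0M; the lab module: 4O 3M)

No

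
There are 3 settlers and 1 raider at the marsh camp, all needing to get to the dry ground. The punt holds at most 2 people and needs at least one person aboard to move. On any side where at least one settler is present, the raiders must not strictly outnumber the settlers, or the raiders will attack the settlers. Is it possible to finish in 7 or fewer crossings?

Yes — this plan uses 5 crossings (≤ 7):
1. 1 settler and 1 raider → the dry ground.  (the marsh camp: 2S 0R; the dry ground: 1S 1R)
2. 1 raider ← the marsh camp.  (the marsh camp: 2S 1R; the dry ground: 1S 0R)
3. 1 settler and 1 raider → the dry ground.  (the marsh camp: 1S 0R; the dry ground: 2S 1R)
4. 1 raider ← the marsh camp.  (the marsh camp: 1S 1R; the dry ground: 2S 0R)
5. 1 settler and 1 raider → the dry ground.  (the marsh camp: 0S 0R; the dry ground: 3S 1R)

Yes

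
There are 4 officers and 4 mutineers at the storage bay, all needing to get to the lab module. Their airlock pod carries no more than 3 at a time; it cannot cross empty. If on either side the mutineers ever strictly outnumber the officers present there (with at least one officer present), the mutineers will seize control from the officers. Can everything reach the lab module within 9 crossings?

Yes — this plan uses 9 crossings (≤ 9):
1. 2 mutineers → the lab module.  (the storage bay: 4O 2M; the lab module: 0O 2M)
2. 1 mutineer ← the storage bay.  (the storage bay: 4O 3M; the lab module: 0O 1M)
3. 3 mutineers → the lab module.  (the storage bay: 4O 0M; the lab module: 0O 4M)
4. 1 mutineer ← the storage bay.  (the storage bay: 4O 1M; the lab module: 0O 3M)
5. 3 officers → the lab module.  (the storage bay: 1O 1M; the lab module: 3O 3M)
6. 1 officer and 1 mutineer ← the storage bay.  (the storage bay: 2O 2M; the lab module: 2O 2M)
7. 2 officers → the lab module.  (the storage bay: 0O 2M; the lab module: 4O 2M)
8. 1 mutineer ← the storage bay.  (the storage bay: 0O 3M; the lab module: 4O 1M)
9. 3 mutineers → the lab module.  (the storage bay: 0O 0M; the lab module: 4O 4M)

Yes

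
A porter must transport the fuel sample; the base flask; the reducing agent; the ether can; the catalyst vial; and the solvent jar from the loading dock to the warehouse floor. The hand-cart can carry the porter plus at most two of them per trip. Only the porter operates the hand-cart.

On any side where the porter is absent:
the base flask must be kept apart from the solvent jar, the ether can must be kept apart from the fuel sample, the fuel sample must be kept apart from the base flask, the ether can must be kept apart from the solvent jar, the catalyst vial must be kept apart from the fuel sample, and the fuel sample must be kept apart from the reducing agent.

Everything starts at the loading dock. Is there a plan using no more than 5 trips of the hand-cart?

Counting alone: the porter can take at most 2 across per trip to the warehouse floor, so moving all 6 needs at least 3 loaded trips out, with a return between consecutive ones — at least 5 crossings.
The safety rule pushes this higher. Following every safe sequence of crossings, the most of the 6 that can be at the warehouse floor as the hand-cart arrives there on crossing 5 is 5 — never all 6.
So the move cannot be finished within 5 crossings. (The shortest complete plan takes 7:)
1. Porter goes to the warehouse floor with the fuel sample and the solvent jar.  [the loading dock: the base flask, the catalyst vial, the ether can, the reducing agent | the warehouse floor: the fuel sample, the solvent jar]
2. Porter goes back to the loading dock alone.  [the loading dock: the base flask, the catalyst vial, the ether can, the reducing agent | the warehouse floor: the fuel sample, the solvent jar]
3. Porter goes to the warehouse floor with the base flask and the reducing agent.  [the loading dock: the catalyst vial, the ether can | the warehouse floor: the base flask, the fuel sample, the reducing agent, the solvent jar]
4. Porter goes back to the loading dock with the fuel sample and the solvent jar.  [the loading dock: the catalyst vial, the ether can, the fuel sample, the solvent jar | the warehouse floor: the base flask, the reducing agent]
5. Porter goes to the warehouse floor with the catalyst vial and the ether can.  [the loading dock: the fuel sample, the solvent jar | the warehouse floor: the base flask, the catalyst vial, the ether can, the reducing agent]
6. Porter goes back to the loading dock alone.  [the loading dock: the fuel sample, the solvent jar | the warehouse floor: the base flask, the catalyst vial, the ether can, the reducing agent]
7. Porter goes to the warehouse floor with the fuel sample and the solvent jar.  [the loading dock: — | the warehouse floor: the base flask, the catalyst vial, the ether can, the fuel sample, the reducing agent, the solvent jar]

No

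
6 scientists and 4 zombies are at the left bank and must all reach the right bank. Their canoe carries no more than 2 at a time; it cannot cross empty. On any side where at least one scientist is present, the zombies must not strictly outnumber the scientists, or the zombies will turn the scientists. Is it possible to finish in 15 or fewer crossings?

No

Counting alone: each trip to the right bank takes at most 2 across and each return brings at least 1 back, so after t trips out (and t−1 returns) at most 2t − (t−1) of the 10 are across; that first reaches 10 at t = 9, so at least 17 crossings are needed.
Since 15 < 17, 15 crossings cannot be enough. (The shortest complete plan in fact takes 17:)
1. 2 zombies → the right bank.  (the left bank: 6S 2Z; the right bank: 0S 2Z)
2. 1 zombie ← the left bank.  (the left bank: 6S 3Z; the right bank: 0S 1Z)
3. 2 zombies → the right bank.  (the left bank: 6S 1Z; the right bank: 0S 3Z)
4. 1 zombie ← the left bank.  (the left bank: 6S 2Z; the right bank: 0S 2Z)
5. 2 scientists → the right bank.  (the left bank: 4S 2Z; the right bank: 2S 2Z)
6. 1 zombie ← the left bank.  (the left bank: 4S 3Z; the right bank: 2S 1Z)
7. 1 scientist and 1 zombie → the right bank.  (the left bank: 3S 2Z; the right bank: 3S 2Z)
8. 1 zombie ← the left bank.  (the left bank: 3S 3Z; the right bank: 3S 1Z)
9. 2 zombies → the right bank.  (the left bank: 3S 1Z; the right bank: 3S 3Z)
10. 1 zombie ← the left bank.  (the left bank: 3S 2Z; the right bank: 3S 2Z)
11. 1 scientist and 1 zombie → the right bank.  (the left bank: 2S 1Z; the right bank: 4S 3Z)
12. 1 zombie ← the left bank.  (the left bank: 2S 2Z; the right bank: 4S 2Z)
13. 2 zombies → the right bank.  (the left bank: 2S 0Z; the right bank: 4S 4Z)
14. 1 zombie ← the left bank.  (the left bank: 2S 1Z; the right bank: 4S 3Z)
15. 1 scientist and 1 zombie → the right bank.  (the left bank: 1S 0Z; the right bank: 5S 4Z)
16. 1 zombie ← the left bank.  (the left bank: 1S 1Z; the right bank: 5S 3Z)
17. 1 scientist and 1 zombie → the right bank.  (the left bank: 0S 0Z; the right bank: 6S 4Z)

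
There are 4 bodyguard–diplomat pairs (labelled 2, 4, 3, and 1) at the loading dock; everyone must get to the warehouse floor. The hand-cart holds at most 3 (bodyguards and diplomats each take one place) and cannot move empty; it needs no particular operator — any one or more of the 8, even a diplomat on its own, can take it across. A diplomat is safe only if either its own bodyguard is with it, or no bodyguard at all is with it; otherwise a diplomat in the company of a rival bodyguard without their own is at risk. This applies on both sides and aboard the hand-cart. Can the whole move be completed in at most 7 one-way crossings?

No

Counting alone: each trip to the warehouse floor takes at most 3 across and each return brings at least 1 back, so after t trips out (and t−1 returns) at most 3t − (t−1) of the 8 are across; that first reaches 8 at t = 4, so at least 7 crossings are needed.
The safety rule pushes this higher. Following every safe sequence of crossings, the most of the 8 that can be at the warehouse floor as the hand-cart arrives there on crossing 7 is 7 — never all 8.
So the move cannot be finished within 7 crossings. (The shortest complete plan takes 9:)
1. bodyguard 2 and diplomat 2 cross → the warehouse floor.
2. bodyguard 2 crosses ← the loading dock.
3. bodyguard 2, bodyguard 4, and diplomat 4 cross → the warehouse floor.
4. bodyguard 2 and diplomat 2 cross ← the loading dock.
5. bodyguard 1, bodyguard 2, and bodyguard 3 cross → the warehouse floor.
6. diplomat 4 crosses ← the loading dock.
7. diplomat 2 and diplomat 4 cross → the warehouse floor.
8. diplomat 2 crosses ← the loading dock.
9. diplomat 1, diplomat 2, and diplomat 3 cross → the warehouse floor.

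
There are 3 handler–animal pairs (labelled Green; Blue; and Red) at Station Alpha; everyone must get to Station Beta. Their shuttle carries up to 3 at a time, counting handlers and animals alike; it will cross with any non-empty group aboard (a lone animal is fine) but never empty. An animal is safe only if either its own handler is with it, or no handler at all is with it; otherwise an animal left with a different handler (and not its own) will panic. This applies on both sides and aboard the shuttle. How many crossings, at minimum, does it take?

Counting alone: each trip to Station Beta takes at most 3 across and each return brings at least 1 back, so after t trips out (and t−1 returns) at most 3t − (t−1) of the 6 are across; that first reaches 6 at t = 3, so at least 5 crossings are needed.
The plan below uses exactly 5 crossings, so it is optimal:
1. animal Green and handler Green cross → Station Beta.
2. handler Green crosses ← Station Alpha.
3. handler Blue, handler Green, and handler Red cross → Station Beta.
4. animal Green crosses ← Station Alpha.
5. animal Blue, animal Green, and animal Red cross → Station Beta.

5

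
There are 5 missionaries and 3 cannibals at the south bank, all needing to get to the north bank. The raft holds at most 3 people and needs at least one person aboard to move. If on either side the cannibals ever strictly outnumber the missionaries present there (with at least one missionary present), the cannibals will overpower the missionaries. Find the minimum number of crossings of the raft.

Counting alone: each trip to the north bank takes at most 3 across and each return brings at least 1 back, so after t trips out (and t−1 returns) at most 3t − (t−1) of the 8 are across; that first reaches 8 at t = 4, so at least 7 crossings are needed.
The plan below uses exactly 7 crossings, so it is optimal:
1. 2 cannibals → the north bank.  (the south bank: 5M 1C; the north bank: 0M 2C)
2. 1 cannibal ← the south bank.  (the south bank: 5M 2C; the north bank: 0M 1C)
3. 2 missionaries and 1 cannibal → the north bank.  (the south bank: 3M 1C; the north bank: 2M 2C)
4. 1 cannibal ← the south bank.  (the south bank: 3M 2C; the north bank: 2M 1C)
5. 1 missionary and 2 cannibals → the north bank.  (the south bank: 2M 0C; the north bank: 3M 3C)
6. 1 cannibal ← the south bank.  (the south bank: 2M 1C; the north bank: 3M 2C)
7. 2 missionaries and 1 cannibal → the north bank.  (the south bank: 0M 0C; the north bank: 5M 3C)

7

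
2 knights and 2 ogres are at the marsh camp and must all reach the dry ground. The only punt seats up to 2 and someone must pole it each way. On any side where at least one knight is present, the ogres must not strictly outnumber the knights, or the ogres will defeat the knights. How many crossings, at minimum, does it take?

Counting alone: each trip to the dry ground takes at most 2 across and each return brings at least 1 back, so after t trips out (and t−1 returns) at most 2t − (t−1) of the 4 are across; that first reaches 4 at t = 3, so at least 5 crossings are needed.
The plan below uses exactly 5 crossings, so it is optimal:
1. 2 ogres → the dry ground.  (the marsh camp: 2K 0O; the dry ground: 0K 2O)
2. 1 ogre ← the marsh camp.  (the marsh camp: 2K 1O; the dry ground: 0K 1O)
3. 2 knights → the dry ground.  (the marsh camp: 0K 1O; the dry ground: 2K 1O)
4. 1 ogre ← the marsh camp.  (the marsh camp: 0K 2O; the dry ground: 2K 0O)
5. 2 ogres → the dry ground.  (the marsh camp: 0K 0O; the dry ground: 2K 2O)

5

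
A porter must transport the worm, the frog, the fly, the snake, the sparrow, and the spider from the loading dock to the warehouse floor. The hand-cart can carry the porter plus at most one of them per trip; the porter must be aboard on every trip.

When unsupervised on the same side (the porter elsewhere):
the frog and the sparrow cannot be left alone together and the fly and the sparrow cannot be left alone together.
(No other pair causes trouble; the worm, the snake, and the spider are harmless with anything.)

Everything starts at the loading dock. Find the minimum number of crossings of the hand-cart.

13

Counting alone: the porter can take at most 1 across per trip to the warehouse floor, so moving all 6 needs at least 6 loaded trips out, with a return between consecutive ones — at least 11 crossings.
The safety rule pushes this higher. Following every safe sequence of crossings, the most of the 6 that can be at the warehouse floor as the hand-cart arrives there on crossing 11 is 5 — never all 6.
So no plan with fewer than 13 crossings exists, and this one achieves 13:
1. Porter goes to the warehouse floor with the sparrow.
2. Porter goes back to the loading dock alone.
3. Porter goes to the warehouse floor with the worm.
4. Porter goes back to the loading dock alone.
5. Porter goes to the warehouse floor with the frog.
6. Porter goes back to the loading dock with the sparrow.
7. Porter goes to the warehouse floor with the fly.
8. Porter goes back to the loading dock alone.
9. Porter goes to the warehouse floor with the snake.
10. Porter goes back to the loading dock alone.
11. Porter goes to the warehouse floor with the spider.
12. Porter goes back to the loading dock alone.
13. Porter goes to the warehouse floor with the sparrow.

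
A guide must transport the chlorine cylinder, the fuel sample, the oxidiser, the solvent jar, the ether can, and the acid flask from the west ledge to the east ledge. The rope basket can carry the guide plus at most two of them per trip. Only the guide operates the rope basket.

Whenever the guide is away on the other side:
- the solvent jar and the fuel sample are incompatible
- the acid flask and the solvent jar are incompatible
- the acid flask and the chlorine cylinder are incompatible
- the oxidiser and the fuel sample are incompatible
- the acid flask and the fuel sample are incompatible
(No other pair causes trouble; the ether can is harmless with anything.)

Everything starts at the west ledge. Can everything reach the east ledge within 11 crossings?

Yes

Yes — this plan uses 9 crossings (≤ 11):
1. Guide goes to the east ledge with the acid flask and the fuel sample.  [the west ledge: the chlorine cylinder, the ether can, the oxidiser, the solvent jar | the east ledge: the acid flask, the fuel sample]
2. Guide goes back to the west ledge with the fuel sample.  [the west ledge: the chlorine cylinder, the ether can, the fuel sample, the oxidiser, the solvent jar | the east ledge: the acid flask]
3. Guide goes to the east ledge with the chlorine cylinder and the fuel sample.  [the west ledge: the ether can, the oxidiser, the solvent jar | the east ledge: the acid flask, the chlorine cylinder, the fuel sample]
4. Guide goes back to the west ledge with the acid flask.  [the west ledge: the acid flask, the ether can, the oxidiser, the solvent jar | the east ledge: the chlorine cylinder, the fuel sample]
5. Guide goes to the east ledge with the oxidiser and the solvent jar.  [the west ledge: the acid flask, the ether can | the east ledge: the chlorine cylinder, the fuel sample, the oxidiser, the solvent jar]
6. Guide goes back to the west ledge with the fuel sample.  [the west ledge: the acid flask, the ether can, the fuel sample | the east ledge: the chlorine cylinder, the oxidiser, the solvent jar]
7. Guide goes to the east ledge with the ether can and the fuel sample.  [the west ledge: the acid flask | the east ledge: the chlorine cylinder, the ether can, the fuel sample, the oxidiser, the solvent jar]
8. Guide goes back to the west ledge with the fuel sample.  [the west ledge: the acid flask, the fuel sample | the east ledge: the chlorine cylinder, the ether can, the oxidiser, the solvent jar]
9. Guide goes to the east ledge with the acid flask and the fuel sample.  [the west ledge: — | the east ledge: the acid flask, the chlorine cylinder, the ether can, the fuel sample, the oxidiser, the solvent jar]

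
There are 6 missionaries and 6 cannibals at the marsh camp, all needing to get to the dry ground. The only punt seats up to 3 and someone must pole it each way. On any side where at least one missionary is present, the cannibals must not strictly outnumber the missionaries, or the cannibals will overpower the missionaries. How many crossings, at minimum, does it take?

Following every safe sequence of crossings from the start, the most of the 12 that can be at the dry ground as the punt arrives there on crossings 1, 3, 5 is 3, 5, 6 respectively; the best ever achieved is 6 of 12.
From crossing 7 on, no configuration arises that was not already reachable earlier: only 17 distinct safe configurations (who is on which side, and where the punt is) can ever be reached, none of them has everyone across, and every continuation just revisits them. They are: 0 missionaries + 0 cannibals across (punt back at the start); 0 missionaries + 1 cannibal across (punt there); 0 missionaries + 1 cannibal across (punt back at the start); 0 missionaries + 2 cannibals across (punt there); 0 missionaries + 2 cannibals across (punt back at the start); 0 missionaries + 3 cannibals across (punt there); 0 missionaries + 3 cannibals across (punt back at the start); 0 missionaries + 4 cannibals across (punt there); 0 missionaries + 4 cannibals across (punt back at the start); 0 missionaries + 5 cannibals across (punt there); 0 missionaries + 5 cannibals across (punt back at the start); 0 missionaries + 6 cannibals across (punt there); 1 missionary + 1 cannibal across (punt there); 1 missionary + 1 cannibal across (punt back at the start); 2 missionaries + 2 cannibals across (punt there); 2 missionaries + 2 cannibals across (punt back at the start); 3 missionaries + 3 cannibals across (punt there). So no valid plan exists.

impossible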